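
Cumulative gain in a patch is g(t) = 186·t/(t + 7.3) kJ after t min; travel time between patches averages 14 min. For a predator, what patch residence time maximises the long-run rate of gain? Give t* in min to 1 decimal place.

10.1 min

By the marginal value theorem, leave when the instantaneous gain rate g'(t) equals the habitat-wide average g(t)/(T + t).
g'(t) = 186·7.3/(t + 7.3)². Setting 186·7.3/(t+7.3)² = 186t/[(t+7.3)(14+t)] gives 7.3(14+t) = t(t+7.3), so t² = 7.3×14 = 102.2.
t* = √102.2 = 10.11 min.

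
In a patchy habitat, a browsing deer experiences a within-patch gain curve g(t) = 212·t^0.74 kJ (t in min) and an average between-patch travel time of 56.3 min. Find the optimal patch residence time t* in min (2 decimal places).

Optimal t* satisfies g'(t*) = g(t*)/(T + t*).
g'(t) = 0.74·212·t^-0.26. Setting 0.74·212·t^-0.26 = 212·t^0.74/(56.3+t) gives 0.74(56.3+t) = t, so 0.26·t = 0.74×56.3.
t* = 0.74×56.3/0.26 = 160.2 min.

160.24 min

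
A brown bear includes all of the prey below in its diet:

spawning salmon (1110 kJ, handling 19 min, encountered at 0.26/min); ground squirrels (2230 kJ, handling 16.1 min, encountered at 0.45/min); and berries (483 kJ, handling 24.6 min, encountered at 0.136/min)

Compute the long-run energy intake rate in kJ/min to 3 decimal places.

Energy encountered per unit search time: 0.26×1110 + 0.45×2230 + 0.136×483 = 1358 kJ/min.
Handling time per unit search time: 0.26×19 + 0.45×16.1 + 0.136×24.6 = 15.53.
Rate = 1358/(1 + 15.53) = 82.14 kJ/min.

82.138 kJ/min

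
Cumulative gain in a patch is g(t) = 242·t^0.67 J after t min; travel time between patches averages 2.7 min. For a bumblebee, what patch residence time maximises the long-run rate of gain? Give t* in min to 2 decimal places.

Maximise g(t)/(T+t): set derivative to zero → g'(t)(T+t) = g(t).
g'(t) = 0.67·242·t^-0.33. Setting 0.67·242·t^-0.33 = 242·t^0.67/(2.7+t) gives 0.67(2.7+t) = t, so 0.33·t = 0.67×2.7.
t* = 0.67×2.7/0.33 = 5.482 min.

5.48 min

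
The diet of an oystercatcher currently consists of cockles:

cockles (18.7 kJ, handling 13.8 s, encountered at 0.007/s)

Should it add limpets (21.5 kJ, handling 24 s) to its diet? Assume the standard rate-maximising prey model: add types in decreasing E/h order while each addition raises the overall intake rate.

On cockles alone, R = ΣλE/(1+Σλh) = 0.1309/1.097 = 0.1194 kJ/s.
limpets: E/h = 21.5/24 = 0.8958 kJ/s.
0.8958 > 0.1194, so adding limpets raises the average — include it.

Yes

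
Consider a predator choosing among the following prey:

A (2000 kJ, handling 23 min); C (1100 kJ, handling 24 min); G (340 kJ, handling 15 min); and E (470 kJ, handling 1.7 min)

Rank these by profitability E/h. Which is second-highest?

In descending order of E/h:
E: 470/1.7 = 276 kJ/min
A: 2000/23 = 87 kJ/min
C: 1100/24 = 45.8 kJ/min
G: 340/15 = 22.7 kJ/min

A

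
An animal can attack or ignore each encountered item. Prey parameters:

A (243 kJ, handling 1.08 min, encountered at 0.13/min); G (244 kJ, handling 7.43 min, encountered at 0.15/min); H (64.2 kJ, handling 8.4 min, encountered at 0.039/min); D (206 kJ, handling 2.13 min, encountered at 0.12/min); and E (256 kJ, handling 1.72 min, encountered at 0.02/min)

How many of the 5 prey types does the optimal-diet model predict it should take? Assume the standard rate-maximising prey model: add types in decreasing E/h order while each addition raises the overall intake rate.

E/h in descending order: A 225, E 149, D 96.7, G 32.8, H 7.64 kJ/min. The optimal diet is the largest prefix of this list for which every included type satisfies E_i/h_i > R on the types above it.
Rate on top 1: 27.7. E: 149 > 27.7 → include.
Rate on top 2: 31.25. D: 96.7 > 31.25 → include.
Rate on top 3: 42.95. G: 32.8 < 42.95 → exclude; stop.
Optimal diet: A, E, D — 3 of 5 types.

3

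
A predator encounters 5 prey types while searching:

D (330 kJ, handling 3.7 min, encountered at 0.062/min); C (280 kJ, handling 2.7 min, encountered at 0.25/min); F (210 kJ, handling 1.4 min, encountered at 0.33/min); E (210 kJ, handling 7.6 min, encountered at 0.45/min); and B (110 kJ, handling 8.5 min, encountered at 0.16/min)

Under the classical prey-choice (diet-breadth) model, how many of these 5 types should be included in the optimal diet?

E/h in descending order: F 150, C 104, D 89.2, E 27.6, B 12.9 kJ/min. The optimal diet is the largest prefix of this list for which every included type satisfies E_i/h_i > R on the types above it.
Rate on top 1: 47.4. C: 104 > 47.4 → include.
Rate on top 2: 65.18. D: 89.2 > 65.18 → include.
Rate on top 3: 67.51. E: 27.6 < 67.51 → exclude; stop.
Optimal diet: F, C, D — 3 of 5 types.

3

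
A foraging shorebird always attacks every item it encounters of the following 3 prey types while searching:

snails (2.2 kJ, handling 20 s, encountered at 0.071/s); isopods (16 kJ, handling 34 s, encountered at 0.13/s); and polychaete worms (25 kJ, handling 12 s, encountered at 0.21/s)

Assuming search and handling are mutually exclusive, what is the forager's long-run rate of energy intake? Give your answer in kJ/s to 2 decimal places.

R = Σλ_iE_i / (1 + Σλ_ih_i)
Numerator: 0.071×2.2 + 0.13×16 + 0.21×25 = 7.486
Denominator: 1 + 0.071×20 + 0.13×34 + 0.21×12 = 9.36
R = 7.486/9.36 = 0.7998 kJ/s

0.80 kJ/s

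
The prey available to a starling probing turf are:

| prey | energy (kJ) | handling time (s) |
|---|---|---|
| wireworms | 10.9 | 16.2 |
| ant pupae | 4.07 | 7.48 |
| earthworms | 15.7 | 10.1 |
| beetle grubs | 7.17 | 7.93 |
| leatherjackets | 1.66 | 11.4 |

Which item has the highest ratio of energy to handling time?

Profitability E/h (kJ/s): wireworms = 10.9/16.2 = 0.673, ant pupae = 4.07/7.48 = 0.544, earthworms = 15.7/10.1 = 1.55, beetle grubs = 7.17/7.93 = 0.904, leatherjackets = 1.66/11.4 = 0.146.
Ranked: earthworms > beetle grubs > wireworms > ant pupae > leatherjackets.

earthworms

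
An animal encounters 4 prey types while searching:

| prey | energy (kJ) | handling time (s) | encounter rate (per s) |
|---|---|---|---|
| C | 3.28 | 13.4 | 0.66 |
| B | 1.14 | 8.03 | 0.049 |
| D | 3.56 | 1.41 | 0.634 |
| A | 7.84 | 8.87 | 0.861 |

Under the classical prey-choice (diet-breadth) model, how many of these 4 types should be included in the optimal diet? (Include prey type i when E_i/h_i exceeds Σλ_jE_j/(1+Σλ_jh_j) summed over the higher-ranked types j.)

E/h in descending order: D 2.52, A 0.884, C 0.245, B 0.142 kJ/s. The optimal diet is the largest prefix of this list for which every included type satisfies E_i/h_i > R on the types above it.
Rate on top 1: 1.192. A: 0.884 < 1.192 → exclude; stop.
Optimal diet: D — 1 of 4 types.

1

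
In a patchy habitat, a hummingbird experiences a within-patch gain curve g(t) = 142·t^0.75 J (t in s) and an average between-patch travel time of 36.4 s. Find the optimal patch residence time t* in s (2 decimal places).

109.20 s

By the marginal value theorem, leave when the instantaneous gain rate g'(t) equals the habitat-wide average g(t)/(T + t).
g'(t) = 0.75·142·t^-0.25. Setting 0.75·142·t^-0.25 = 142·t^0.75/(36.4+t) gives 0.75(36.4+t) = t, so 0.25·t = 0.75×36.4.
t* = 0.75×36.4/0.25 = 109.2 s.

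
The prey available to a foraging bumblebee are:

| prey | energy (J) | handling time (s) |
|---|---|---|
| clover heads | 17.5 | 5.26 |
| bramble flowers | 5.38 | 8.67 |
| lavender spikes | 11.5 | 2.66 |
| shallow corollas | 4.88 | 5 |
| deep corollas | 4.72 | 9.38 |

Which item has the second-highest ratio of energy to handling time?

Profitability E/h (J/s): clover heads = 17.5/5.26 = 3.33, bramble flowers = 5.38/8.67 = 0.621, lavender spikes = 11.5/2.66 = 4.32, shallow corollas = 4.88/5 = 0.976, deep corollas = 4.72/9.38 = 0.503.
Ranked: lavender spikes > clover heads > shallow corollas > bramble flowers > deep corollas.

clover heads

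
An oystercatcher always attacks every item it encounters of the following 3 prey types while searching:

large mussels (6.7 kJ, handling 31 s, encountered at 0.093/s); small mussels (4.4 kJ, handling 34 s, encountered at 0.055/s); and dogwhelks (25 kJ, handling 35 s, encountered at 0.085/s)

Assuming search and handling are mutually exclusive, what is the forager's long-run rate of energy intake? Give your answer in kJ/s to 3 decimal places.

0.343 kJ/s

R = Σλ_iE_i / (1 + Σλ_ih_i)
Numerator: 0.093×6.7 + 0.055×4.4 + 0.085×25 = 2.99
Denominator: 1 + 0.093×31 + 0.055×34 + 0.085×35 = 8.728
R = 2.99/8.728 = 0.3426 kJ/s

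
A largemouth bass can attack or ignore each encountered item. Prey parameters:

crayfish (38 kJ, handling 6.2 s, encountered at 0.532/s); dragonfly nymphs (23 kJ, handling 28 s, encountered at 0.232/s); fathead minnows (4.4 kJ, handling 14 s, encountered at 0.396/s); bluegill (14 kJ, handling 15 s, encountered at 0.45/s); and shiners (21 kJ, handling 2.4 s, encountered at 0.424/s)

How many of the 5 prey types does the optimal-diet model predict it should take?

2

Rank by E/h (kJ/s): shiners 8.75, crayfish 6.13, bluegill 0.933, dragonfly nymphs 0.821, fathead minnows 0.314. Include each in turn until the next type's E/h falls below the running intake rate.
Rate on top 1: 4.413. crayfish: 6.13 > 4.413 → include.
Rate on top 2: 5.478. bluegill: 0.933 < 5.478 → exclude; stop.
Optimal diet: shiners, crayfish — 2 of 5 types.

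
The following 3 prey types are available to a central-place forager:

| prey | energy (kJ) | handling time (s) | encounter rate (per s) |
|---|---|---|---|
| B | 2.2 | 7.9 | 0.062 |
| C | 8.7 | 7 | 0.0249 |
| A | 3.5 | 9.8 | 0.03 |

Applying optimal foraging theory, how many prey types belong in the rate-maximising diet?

Profitabilities (E/h, kJ/s): C 1.24, A 0.357, B 0.278. Add prey in this order while the next type's profitability exceeds the intake rate on those already taken.
Rate on top 1: 0.1845. A: 0.357 > 0.1845 → include.
Rate on top 2: 0.219. B: 0.278 > 0.219 → include.
Optimal diet: C, A, B — 3 of 3 types.

3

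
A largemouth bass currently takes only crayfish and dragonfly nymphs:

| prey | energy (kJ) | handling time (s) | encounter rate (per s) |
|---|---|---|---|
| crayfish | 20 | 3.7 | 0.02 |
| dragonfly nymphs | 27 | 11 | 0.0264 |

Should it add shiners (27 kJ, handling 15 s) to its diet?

Yes

Intake rate on the current diet: R = (0.02×20 + 0.0264×27) / (1 + 0.02×3.7 + 0.0264×11) = 1.113/1.364 = 0.8156 kJ/s.
shiners: E/h = 27/15 = 1.8 kJ/s.
1.8 > 0.8156, so adding shiners raises the average — include it.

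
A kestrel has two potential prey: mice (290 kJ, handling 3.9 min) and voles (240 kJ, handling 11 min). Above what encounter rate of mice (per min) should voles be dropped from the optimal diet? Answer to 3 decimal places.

The zero-one rule: include voles iff E₂/h₂ > λE₁/(1+λh₁). Equality gives the switch point.
λE₁h₂ = E₂ + λE₂h₁ ⇒ λ = E₂/(E₁h₂ − E₂h₁) = 240/(3190 − 936) = 0.1065 per min.

0.106 per min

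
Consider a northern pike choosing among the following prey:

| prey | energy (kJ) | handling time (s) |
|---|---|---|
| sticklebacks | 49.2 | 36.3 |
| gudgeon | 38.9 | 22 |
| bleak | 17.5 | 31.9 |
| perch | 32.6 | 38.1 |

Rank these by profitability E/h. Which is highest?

In descending order of E/h:
gudgeon: 38.9/22 = 1.77 kJ/s
sticklebacks: 49.2/36.3 = 1.36 kJ/s
perch: 32.6/38.1 = 0.856 kJ/s
bleak: 17.5/31.9 = 0.549 kJ/s

gudgeon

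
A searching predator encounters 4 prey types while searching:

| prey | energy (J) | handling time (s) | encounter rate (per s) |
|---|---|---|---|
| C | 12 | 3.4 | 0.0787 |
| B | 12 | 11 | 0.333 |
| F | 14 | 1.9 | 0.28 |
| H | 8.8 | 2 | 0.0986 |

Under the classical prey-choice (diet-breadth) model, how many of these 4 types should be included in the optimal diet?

E/h in descending order: F 7.37, H 4.4, C 3.53, B 1.09 J/s. The optimal diet is the largest prefix of this list for which every included type satisfies E_i/h_i > R on the types above it.
Rate on top 1: 2.559. H: 4.4 > 2.559 → include.
Rate on top 2: 2.769. C: 3.53 > 2.769 → include.
Rate on top 3: 2.871. B: 1.09 < 2.871 → exclude; stop.
Optimal diet: F, H, C — 3 of 4 types.

3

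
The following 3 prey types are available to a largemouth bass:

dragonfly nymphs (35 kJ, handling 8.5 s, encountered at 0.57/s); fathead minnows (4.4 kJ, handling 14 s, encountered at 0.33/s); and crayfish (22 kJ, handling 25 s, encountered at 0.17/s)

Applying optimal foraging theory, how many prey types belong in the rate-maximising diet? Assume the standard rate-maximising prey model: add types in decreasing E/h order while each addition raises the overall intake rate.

E/h in descending order: dragonfly nymphs 4.12, crayfish 0.88, fathead minnows 0.314 kJ/s. The optimal diet is the largest prefix of this list for which every included type satisfies E_i/h_i > R on the types above it.
Rate on top 1: 3.413. crayfish: 0.88 < 3.413 → exclude; stop.
Optimal diet: dragonfly nymphs — 1 of 3 types.

1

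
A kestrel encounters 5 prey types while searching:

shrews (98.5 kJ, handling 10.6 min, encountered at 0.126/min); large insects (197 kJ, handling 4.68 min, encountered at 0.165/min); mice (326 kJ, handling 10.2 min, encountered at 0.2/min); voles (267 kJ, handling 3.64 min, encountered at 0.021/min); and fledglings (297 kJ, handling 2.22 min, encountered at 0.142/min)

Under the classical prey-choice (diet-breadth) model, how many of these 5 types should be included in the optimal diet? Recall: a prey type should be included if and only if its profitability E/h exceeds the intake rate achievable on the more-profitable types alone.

3

Profitabilities (E/h, kJ/min): fledglings 134, voles 73.4, large insects 42.1, mice 32, shrews 9.29. Add prey in this order while the next type's profitability exceeds the intake rate on those already taken.
Rate on top 1: 32.07. voles: 73.4 > 32.07 → include.
Rate on top 2: 34.33. large insects: 42.1 > 34.33 → include.
Rate on top 3: 37.1. mice: 32 < 37.1 → exclude; stop.
Optimal diet: fledglings, voles, large insects — 3 of 5 types.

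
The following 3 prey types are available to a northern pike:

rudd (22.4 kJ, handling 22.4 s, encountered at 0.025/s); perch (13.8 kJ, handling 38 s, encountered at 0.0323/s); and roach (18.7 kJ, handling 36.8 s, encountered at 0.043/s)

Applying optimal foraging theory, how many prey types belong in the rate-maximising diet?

2

Profitabilities (E/h, kJ/s): rudd 1, roach 0.508, perch 0.363. Add prey in this order while the next type's profitability exceeds the intake rate on those already taken.
Rate on top 1: 0.359. roach: 0.508 > 0.359 → include.
Rate on top 2: 0.4341. perch: 0.363 < 0.4341 → exclude; stop.
Optimal diet: rudd, roach — 2 of 3 types.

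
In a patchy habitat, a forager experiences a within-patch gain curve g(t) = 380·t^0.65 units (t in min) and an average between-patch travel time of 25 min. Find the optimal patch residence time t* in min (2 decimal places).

46.43 min

Maximise g(t)/(T+t): set derivative to zero → g'(t)(T+t) = g(t).
g'(t) = 0.65·380·t^-0.35. Setting 0.65·380·t^-0.35 = 380·t^0.65/(25+t) gives 0.65(25+t) = t, so 0.35·t = 0.65×25.
t* = 0.65×25/0.35 = 46.43 min.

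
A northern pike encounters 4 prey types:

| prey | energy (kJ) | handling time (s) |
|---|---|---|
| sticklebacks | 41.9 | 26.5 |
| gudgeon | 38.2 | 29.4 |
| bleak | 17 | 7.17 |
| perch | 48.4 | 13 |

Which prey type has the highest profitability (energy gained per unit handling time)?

In descending order of E/h:
perch: 48.4/13 = 3.72 kJ/s
bleak: 17/7.17 = 2.37 kJ/s
sticklebacks: 41.9/26.5 = 1.58 kJ/s
gudgeon: 38.2/29.4 = 1.3 kJ/s

perch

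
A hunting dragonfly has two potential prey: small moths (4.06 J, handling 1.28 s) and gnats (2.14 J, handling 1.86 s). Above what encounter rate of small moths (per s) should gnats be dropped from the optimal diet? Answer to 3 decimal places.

Drop gnats once their profitability E₂/h₂ falls below the rate achievable on small moths alone: E₂/h₂ = λE₁/(1 + λh₁).
Solve for λ: λE₁h₂ = E₂(1 + λh₁) → λ(E₁h₂ − E₂h₁) = E₂ → λ = E₂/(E₁h₂ − E₂h₁).
λ = 2.14/(4.06×1.86 − 2.14×1.28) = 2.14/4.812 = 0.4447 per s.

0.445 per s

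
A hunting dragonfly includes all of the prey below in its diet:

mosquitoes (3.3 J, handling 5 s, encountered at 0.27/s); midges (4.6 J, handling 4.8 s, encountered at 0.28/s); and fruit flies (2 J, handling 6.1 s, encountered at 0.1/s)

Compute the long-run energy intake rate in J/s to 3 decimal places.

R = (0.27×3.3 + 0.28×4.6 + 0.1×2) / (1 + 0.27×5 + 0.28×4.8 + 0.1×6.1) = 2.379/4.304 = 0.5527 J/s.

0.553 J/s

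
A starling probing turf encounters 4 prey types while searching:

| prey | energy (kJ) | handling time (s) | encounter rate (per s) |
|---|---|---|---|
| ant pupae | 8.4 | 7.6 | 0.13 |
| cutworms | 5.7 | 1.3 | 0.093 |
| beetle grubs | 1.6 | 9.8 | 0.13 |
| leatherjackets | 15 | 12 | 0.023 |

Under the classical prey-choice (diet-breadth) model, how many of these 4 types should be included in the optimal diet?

3

Profitabilities (E/h, kJ/s): cutworms 4.38, leatherjackets 1.25, ant pupae 1.11, beetle grubs 0.163. Add prey in this order while the next type's profitability exceeds the intake rate on those already taken.
Rate on top 1: 0.4729. leatherjackets: 1.25 > 0.4729 → include.
Rate on top 2: 0.6265. ant pupae: 1.11 > 0.6265 → include.
Rate on top 3: 0.8248. beetle grubs: 0.163 < 0.8248 → exclude; stop.
Optimal diet: cutworms, leatherjackets, ant pupae — 3 of 4 types.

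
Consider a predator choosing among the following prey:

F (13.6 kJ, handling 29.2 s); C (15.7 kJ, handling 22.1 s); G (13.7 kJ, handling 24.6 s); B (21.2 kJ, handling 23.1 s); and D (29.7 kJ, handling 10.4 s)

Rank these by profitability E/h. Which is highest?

D

Profitability E/h (kJ/s): F = 13.6/29.2 = 0.466, C = 15.7/22.1 = 0.71, G = 13.7/24.6 = 0.557, B = 21.2/23.1 = 0.918, D = 29.7/10.4 = 2.86.
Ranked: D > B > C > G > F.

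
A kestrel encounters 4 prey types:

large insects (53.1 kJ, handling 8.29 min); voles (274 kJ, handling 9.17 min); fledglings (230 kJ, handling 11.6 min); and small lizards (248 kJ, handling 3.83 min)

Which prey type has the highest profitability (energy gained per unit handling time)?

Profitability E/h (kJ/min): large insects = 53.1/8.29 = 6.41, voles = 274/9.17 = 29.9, fledglings = 230/11.6 = 19.8, small lizards = 248/3.83 = 64.8.
Ranked: small lizards > voles > fledglings > large insects.

small lizards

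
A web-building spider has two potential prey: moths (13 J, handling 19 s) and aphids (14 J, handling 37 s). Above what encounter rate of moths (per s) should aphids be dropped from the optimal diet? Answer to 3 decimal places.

Drop aphids once their profitability E₂/h₂ falls below the rate achievable on moths alone: E₂/h₂ = λE₁/(1 + λh₁).
Solve for λ: λE₁h₂ = E₂(1 + λh₁) → λ(E₁h₂ − E₂h₁) = E₂ → λ = E₂/(E₁h₂ − E₂h₁).
λ = 14/(13×37 − 14×19) = 14/215 = 0.06512 per s.

0.065 per s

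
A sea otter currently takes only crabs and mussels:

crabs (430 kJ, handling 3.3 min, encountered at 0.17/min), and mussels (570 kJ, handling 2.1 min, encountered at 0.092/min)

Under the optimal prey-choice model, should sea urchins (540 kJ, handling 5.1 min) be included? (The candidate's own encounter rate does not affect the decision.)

Yes

On crabs and mussels alone, R = ΣλE/(1+Σλh) = 125.5/1.754 = 71.57 kJ/min.
Profitability of sea urchins: 540/5.1 = 105.9 kJ/min.
105.9 > 71.57, so adding sea urchins raises the average — include it.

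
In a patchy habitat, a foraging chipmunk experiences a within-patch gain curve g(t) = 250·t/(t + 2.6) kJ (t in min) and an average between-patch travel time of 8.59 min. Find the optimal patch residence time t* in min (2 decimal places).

4.73 min

By the marginal value theorem, leave when the instantaneous gain rate g'(t) equals the habitat-wide average g(t)/(T + t).
g'(t) = 250·2.6/(t + 2.6)². Setting 250·2.6/(t+2.6)² = 250t/[(t+2.6)(8.59+t)] gives 2.6(8.59+t) = t(t+2.6), so t² = 2.6×8.59 = 22.33.
t* = √22.33 = 4.726 min.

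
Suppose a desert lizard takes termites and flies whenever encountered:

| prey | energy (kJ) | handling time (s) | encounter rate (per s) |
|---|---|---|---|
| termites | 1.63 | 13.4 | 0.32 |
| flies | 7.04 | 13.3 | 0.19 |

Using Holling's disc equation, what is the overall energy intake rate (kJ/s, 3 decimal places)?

0.238 kJ/s

Energy encountered per unit search time: 0.32×1.63 + 0.19×7.04 = 1.859 kJ/s.
Handling time per unit search time: 0.32×13.4 + 0.19×13.3 = 6.815.
Rate = 1.859/(1 + 6.815) = 0.2379 kJ/s.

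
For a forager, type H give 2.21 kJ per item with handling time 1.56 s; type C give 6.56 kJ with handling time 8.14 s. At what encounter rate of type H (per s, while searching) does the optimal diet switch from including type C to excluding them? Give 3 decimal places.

At the threshold, the rate on type H alone equals the profitability of type C: λ·2.21/(1 + λ·1.56) = 6.56/8.14 = 0.8059.
Rearranging, λ(2.21 − 0.8059×1.56) = 0.8059, so λ = 0.8059/0.9528 = 0.8458 per s.

0.846 per s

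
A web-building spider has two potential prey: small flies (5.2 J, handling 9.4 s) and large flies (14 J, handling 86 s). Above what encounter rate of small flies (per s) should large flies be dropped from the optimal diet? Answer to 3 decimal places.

The zero-one rule: include large flies iff E₂/h₂ > λE₁/(1+λh₁). Equality gives the switch point.
λE₁h₂ = E₂ + λE₂h₁ ⇒ λ = E₂/(E₁h₂ − E₂h₁) = 14/(447.2 − 131.6) = 0.04436 per s.

0.044 per s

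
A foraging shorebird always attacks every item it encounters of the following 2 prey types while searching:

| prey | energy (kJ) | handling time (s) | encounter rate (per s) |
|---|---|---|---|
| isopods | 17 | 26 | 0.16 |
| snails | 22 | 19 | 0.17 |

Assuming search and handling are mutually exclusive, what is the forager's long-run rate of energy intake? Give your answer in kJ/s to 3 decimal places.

0.770 kJ/s

Energy encountered per unit search time: 0.16×17 + 0.17×22 = 6.46 kJ/s.
Handling time per unit search time: 0.16×26 + 0.17×19 = 7.39.
Rate = 6.46/(1 + 7.39) = 0.77 kJ/s.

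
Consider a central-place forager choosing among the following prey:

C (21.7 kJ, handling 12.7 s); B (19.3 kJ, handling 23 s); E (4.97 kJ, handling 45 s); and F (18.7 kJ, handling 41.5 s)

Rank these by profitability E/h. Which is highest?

C

In descending order of E/h:
C: 21.7/12.7 = 1.71 kJ/s
B: 19.3/23 = 0.839 kJ/s
F: 18.7/41.5 = 0.451 kJ/s
E: 4.97/45 = 0.11 kJ/s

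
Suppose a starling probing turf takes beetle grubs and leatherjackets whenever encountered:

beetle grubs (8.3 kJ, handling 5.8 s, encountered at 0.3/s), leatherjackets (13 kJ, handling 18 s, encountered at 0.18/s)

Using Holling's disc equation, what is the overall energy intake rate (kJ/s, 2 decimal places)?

0.81 kJ/s

Energy encountered per unit search time: 0.3×8.3 + 0.18×13 = 4.83 kJ/s.
Handling time per unit search time: 0.3×5.8 + 0.18×18 = 4.98.
Rate = 4.83/(1 + 4.98) = 0.8077 kJ/s.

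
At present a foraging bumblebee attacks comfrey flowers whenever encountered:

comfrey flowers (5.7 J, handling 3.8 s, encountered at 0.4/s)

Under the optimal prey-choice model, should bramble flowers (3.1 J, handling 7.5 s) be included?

No

Current rate: (0.4×5.7)/(1 + 0.4×3.8) = 0.9048 J/s.
bramble flowers: E/h = 3.1/7.5 = 0.4133 J/s.
0.4133 < 0.9048, so adding bramble flowers would lower the average — exclude it.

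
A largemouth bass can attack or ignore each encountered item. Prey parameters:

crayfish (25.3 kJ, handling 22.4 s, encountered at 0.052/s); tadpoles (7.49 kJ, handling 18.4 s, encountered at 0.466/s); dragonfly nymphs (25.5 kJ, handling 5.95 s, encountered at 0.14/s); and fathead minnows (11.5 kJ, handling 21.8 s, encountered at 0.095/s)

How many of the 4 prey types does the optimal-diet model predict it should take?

1

E/h in descending order: dragonfly nymphs 4.29, crayfish 1.13, fathead minnows 0.528, tadpoles 0.407 kJ/s. The optimal diet is the largest prefix of this list for which every included type satisfies E_i/h_i > R on the types above it.
Rate on top 1: 1.948. crayfish: 1.13 < 1.948 → exclude; stop.
Optimal diet: dragonfly nymphs — 1 of 4 types.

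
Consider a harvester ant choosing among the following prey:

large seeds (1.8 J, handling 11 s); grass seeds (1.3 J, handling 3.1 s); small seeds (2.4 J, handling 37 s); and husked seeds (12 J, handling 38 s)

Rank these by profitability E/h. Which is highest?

In descending order of E/h:
grass seeds: 1.3/3.1 = 0.419 J/s
husked seeds: 12/38 = 0.316 J/s
large seeds: 1.8/11 = 0.164 J/s
small seeds: 2.4/37 = 0.0649 J/s

grass seeds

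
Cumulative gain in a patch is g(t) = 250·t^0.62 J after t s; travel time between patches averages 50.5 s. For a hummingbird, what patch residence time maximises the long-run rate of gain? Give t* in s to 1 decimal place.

Maximise g(t)/(T+t): set derivative to zero → g'(t)(T+t) = g(t).
g'(t) = 0.62·250·t^-0.38. Setting 0.62·250·t^-0.38 = 250·t^0.62/(50.5+t) gives 0.62(50.5+t) = t, so 0.38·t = 0.62×50.5.
t* = 0.62×50.5/0.38 = 82.39 s.

82.4 s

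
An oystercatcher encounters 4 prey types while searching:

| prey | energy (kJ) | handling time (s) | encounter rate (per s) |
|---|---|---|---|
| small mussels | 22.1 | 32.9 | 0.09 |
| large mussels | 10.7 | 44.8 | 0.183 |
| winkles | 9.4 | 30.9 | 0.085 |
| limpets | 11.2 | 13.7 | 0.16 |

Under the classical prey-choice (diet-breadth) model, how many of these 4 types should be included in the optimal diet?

Profitabilities (E/h, kJ/s): limpets 0.818, small mussels 0.672, winkles 0.304, large mussels 0.239. Add prey in this order while the next type's profitability exceeds the intake rate on those already taken.
Rate on top 1: 0.5614. small mussels: 0.672 > 0.5614 → include.
Rate on top 2: 0.6145. winkles: 0.304 < 0.6145 → exclude; stop.
Optimal diet: limpets, small mussels — 2 of 4 types.

2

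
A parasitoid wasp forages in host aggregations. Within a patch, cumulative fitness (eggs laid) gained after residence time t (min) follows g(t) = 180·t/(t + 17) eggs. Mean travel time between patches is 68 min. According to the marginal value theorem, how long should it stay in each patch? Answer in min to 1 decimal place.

34.0 min

Maximise g(t)/(T+t): set derivative to zero → g'(t)(T+t) = g(t).
g'(t) = 180·17/(t + 17)². Setting 180·17/(t+17)² = 180t/[(t+17)(68+t)] gives 17(68+t) = t(t+17), so t² = 17×68 = 1156.
t* = √1156 = 34 min.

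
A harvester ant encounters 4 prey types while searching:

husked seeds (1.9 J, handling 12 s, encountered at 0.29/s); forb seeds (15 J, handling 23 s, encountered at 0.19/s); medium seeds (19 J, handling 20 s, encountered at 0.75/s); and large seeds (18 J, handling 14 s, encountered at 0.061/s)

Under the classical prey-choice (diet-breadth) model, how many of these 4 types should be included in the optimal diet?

E/h in descending order: large seeds 1.29, medium seeds 0.95, forb seeds 0.652, husked seeds 0.158 J/s. The optimal diet is the largest prefix of this list for which every included type satisfies E_i/h_i > R on the types above it.
Rate on top 1: 0.5922. medium seeds: 0.95 > 0.5922 → include.
Rate on top 2: 0.9106. forb seeds: 0.652 < 0.9106 → exclude; stop.
Optimal diet: large seeds, medium seeds — 2 of 4 types.

2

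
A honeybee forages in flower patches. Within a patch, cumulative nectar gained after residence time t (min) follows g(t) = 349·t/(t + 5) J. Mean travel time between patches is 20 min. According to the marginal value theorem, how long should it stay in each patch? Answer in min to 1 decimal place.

Maximise g(t)/(T+t): set derivative to zero → g'(t)(T+t) = g(t).
g'(t) = 349·5/(t + 5)². Setting 349·5/(t+5)² = 349t/[(t+5)(20+t)] gives 5(20+t) = t(t+5), so t² = 5×20 = 100.
t* = √100 = 10 min.

10.0 min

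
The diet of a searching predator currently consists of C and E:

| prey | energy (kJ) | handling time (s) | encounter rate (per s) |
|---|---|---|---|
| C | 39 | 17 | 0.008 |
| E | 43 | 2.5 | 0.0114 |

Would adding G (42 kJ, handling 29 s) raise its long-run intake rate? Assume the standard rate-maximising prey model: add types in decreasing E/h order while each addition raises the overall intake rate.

Intake rate on the current diet: R = (0.008×39 + 0.0114×43) / (1 + 0.008×17 + 0.0114×2.5) = 0.8022/1.165 = 0.6889 kJ/s.
Profitability of G: 42/29 = 1.448 kJ/s.
Since 1.448 > R, including G increases the long-run rate.

Yes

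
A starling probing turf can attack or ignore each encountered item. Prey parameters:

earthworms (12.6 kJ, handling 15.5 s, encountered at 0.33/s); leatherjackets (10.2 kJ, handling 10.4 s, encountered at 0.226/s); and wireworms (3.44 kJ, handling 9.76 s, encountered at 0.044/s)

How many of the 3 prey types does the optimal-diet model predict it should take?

Profitabilities (E/h, kJ/s): leatherjackets 0.981, earthworms 0.813, wireworms 0.352. Add prey in this order while the next type's profitability exceeds the intake rate on those already taken.
Rate on top 1: 0.688. earthworms: 0.813 > 0.688 → include.
Rate on top 2: 0.7635. wireworms: 0.352 < 0.7635 → exclude; stop.
Optimal diet: leatherjackets, earthworms — 2 of 3 types.

2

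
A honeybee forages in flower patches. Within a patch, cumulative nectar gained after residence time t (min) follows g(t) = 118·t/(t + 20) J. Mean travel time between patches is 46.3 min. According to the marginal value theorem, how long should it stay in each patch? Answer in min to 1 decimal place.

Optimal t* satisfies g'(t*) = g(t*)/(T + t*).
g'(t) = 118·20/(t + 20)². Setting 118·20/(t+20)² = 118t/[(t+20)(46.3+t)] gives 20(46.3+t) = t(t+20), so t² = 20×46.3 = 926.
t* = √926 = 30.43 min.

30.4 min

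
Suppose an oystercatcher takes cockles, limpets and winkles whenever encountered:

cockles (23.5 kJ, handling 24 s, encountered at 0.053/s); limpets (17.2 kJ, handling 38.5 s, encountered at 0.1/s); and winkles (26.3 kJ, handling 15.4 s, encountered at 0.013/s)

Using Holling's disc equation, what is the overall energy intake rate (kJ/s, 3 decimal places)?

Energy encountered per unit search time: 0.053×23.5 + 0.1×17.2 + 0.013×26.3 = 3.307 kJ/s.
Handling time per unit search time: 0.053×24 + 0.1×38.5 + 0.013×15.4 = 5.322.
Rate = 3.307/(1 + 5.322) = 0.5231 kJ/s.

0.523 kJ/s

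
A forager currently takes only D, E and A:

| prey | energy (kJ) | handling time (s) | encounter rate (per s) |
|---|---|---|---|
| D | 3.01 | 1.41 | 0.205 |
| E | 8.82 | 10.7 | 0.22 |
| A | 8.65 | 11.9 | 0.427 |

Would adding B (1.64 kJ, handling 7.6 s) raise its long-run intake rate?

No

Intake rate on the current diet: R = (0.205×3.01 + 0.22×8.82 + 0.427×8.65) / (1 + 0.205×1.41 + 0.22×10.7 + 0.427×11.9) = 6.251/8.724 = 0.7165 kJ/s.
Profitability of B: 1.64/7.6 = 0.2158 kJ/s.
0.2158 < 0.7165, so adding B would lower the average — exclude it.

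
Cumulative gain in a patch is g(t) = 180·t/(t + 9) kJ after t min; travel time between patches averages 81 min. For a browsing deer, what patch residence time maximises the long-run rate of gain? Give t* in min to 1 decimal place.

By the marginal value theorem, leave when the instantaneous gain rate g'(t) equals the habitat-wide average g(t)/(T + t).
g'(t) = 180·9/(t + 9)². Setting 180·9/(t+9)² = 180t/[(t+9)(81+t)] gives 9(81+t) = t(t+9), so t² = 9×81 = 729.
t* = √729 = 27 min.

27.0 min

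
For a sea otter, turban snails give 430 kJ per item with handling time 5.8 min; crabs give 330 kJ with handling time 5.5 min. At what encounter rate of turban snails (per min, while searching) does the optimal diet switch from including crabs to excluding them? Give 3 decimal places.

At the threshold, the rate on turban snails alone equals the profitability of crabs: λ·430/(1 + λ·5.8) = 330/5.5 = 60.
Rearranging, λ(430 − 60×5.8) = 60, so λ = 60/82 = 0.7317 per min.

0.732 per min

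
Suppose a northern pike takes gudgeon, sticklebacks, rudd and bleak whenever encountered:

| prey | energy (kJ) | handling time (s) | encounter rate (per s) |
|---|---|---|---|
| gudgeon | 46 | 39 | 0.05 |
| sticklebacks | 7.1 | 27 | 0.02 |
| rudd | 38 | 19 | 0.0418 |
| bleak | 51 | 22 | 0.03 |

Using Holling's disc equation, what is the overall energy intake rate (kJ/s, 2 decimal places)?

R = (0.05×46 + 0.02×7.1 + 0.0418×38 + 0.03×51) / (1 + 0.05×39 + 0.02×27 + 0.0418×19 + 0.03×22) = 5.56/4.944 = 1.125 kJ/s.

1.12 kJ/s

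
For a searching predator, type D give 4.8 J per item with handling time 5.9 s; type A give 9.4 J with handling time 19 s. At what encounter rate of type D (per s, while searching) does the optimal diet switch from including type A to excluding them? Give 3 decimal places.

The zero-one rule: include type A iff E₂/h₂ > λE₁/(1+λh₁). Equality gives the switch point.
λE₁h₂ = E₂ + λE₂h₁ ⇒ λ = E₂/(E₁h₂ − E₂h₁) = 9.4/(91.2 − 55.46) = 0.263 per s.

0.263 per s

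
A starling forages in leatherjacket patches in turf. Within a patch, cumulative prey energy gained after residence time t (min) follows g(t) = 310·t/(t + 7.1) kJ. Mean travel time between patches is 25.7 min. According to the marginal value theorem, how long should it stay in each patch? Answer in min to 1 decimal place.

By the marginal value theorem, leave when the instantaneous gain rate g'(t) equals the habitat-wide average g(t)/(T + t).
g'(t) = 310·7.1/(t + 7.1)². Setting 310·7.1/(t+7.1)² = 310t/[(t+7.1)(25.7+t)] gives 7.1(25.7+t) = t(t+7.1), so t² = 7.1×25.7 = 182.5.
t* = √182.5 = 13.51 min.

13.5 min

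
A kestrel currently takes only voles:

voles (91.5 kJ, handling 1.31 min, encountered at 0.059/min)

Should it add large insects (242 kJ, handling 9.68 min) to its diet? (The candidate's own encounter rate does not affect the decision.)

Current rate: (0.059×91.5)/(1 + 0.059×1.31) = 5.011 kJ/min.
Profitability of large insects: 242/9.68 = 25 kJ/min.
Since 25 > R, including large insects increases the long-run rate.

Yes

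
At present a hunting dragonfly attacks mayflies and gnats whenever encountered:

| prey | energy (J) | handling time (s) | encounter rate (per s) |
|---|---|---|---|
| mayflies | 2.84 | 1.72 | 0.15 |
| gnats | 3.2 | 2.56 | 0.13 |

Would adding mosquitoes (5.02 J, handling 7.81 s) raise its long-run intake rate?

Yes

Current rate: (0.15×2.84 + 0.13×3.2)/(1 + 0.15×1.72 + 0.13×2.56) = 0.5293 J/s.
mosquitoes: E/h = 5.02/7.81 = 0.6428 J/s.
Since 0.6428 > R, including mosquitoes increases the long-run rate.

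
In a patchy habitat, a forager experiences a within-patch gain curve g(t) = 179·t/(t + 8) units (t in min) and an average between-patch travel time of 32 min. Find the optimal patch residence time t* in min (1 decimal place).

16.0 min

By the marginal value theorem, leave when the instantaneous gain rate g'(t) equals the habitat-wide average g(t)/(T + t).
g'(t) = 179·8/(t + 8)². Setting 179·8/(t+8)² = 179t/[(t+8)(32+t)] gives 8(32+t) = t(t+8), so t² = 8×32 = 256.
t* = √256 = 16 min.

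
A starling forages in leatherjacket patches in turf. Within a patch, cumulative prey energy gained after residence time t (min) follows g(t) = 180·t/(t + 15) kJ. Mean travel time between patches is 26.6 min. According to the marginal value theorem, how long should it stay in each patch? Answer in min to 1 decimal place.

20.0 min

Optimal t* satisfies g'(t*) = g(t*)/(T + t*).
g'(t) = 180·15/(t + 15)². Setting 180·15/(t+15)² = 180t/[(t+15)(26.6+t)] gives 15(26.6+t) = t(t+15), so t² = 15×26.6 = 399.
t* = √399 = 19.97 min.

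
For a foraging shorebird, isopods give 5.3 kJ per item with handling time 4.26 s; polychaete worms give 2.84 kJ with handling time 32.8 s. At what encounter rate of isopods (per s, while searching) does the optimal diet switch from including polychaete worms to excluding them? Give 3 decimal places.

The zero-one rule: include polychaete worms iff E₂/h₂ > λE₁/(1+λh₁). Equality gives the switch point.
λE₁h₂ = E₂ + λE₂h₁ ⇒ λ = E₂/(E₁h₂ − E₂h₁) = 2.84/(173.8 − 12.1) = 0.01756 per s.

0.018 per s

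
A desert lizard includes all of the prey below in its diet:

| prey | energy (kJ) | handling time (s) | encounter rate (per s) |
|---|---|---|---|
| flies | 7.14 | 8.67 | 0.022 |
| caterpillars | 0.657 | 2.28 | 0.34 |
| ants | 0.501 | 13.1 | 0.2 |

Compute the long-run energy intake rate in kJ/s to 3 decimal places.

R = (0.022×7.14 + 0.34×0.657 + 0.2×0.501) / (1 + 0.022×8.67 + 0.34×2.28 + 0.2×13.1) = 0.4807/4.586 = 0.1048 kJ/s.

0.105 kJ/s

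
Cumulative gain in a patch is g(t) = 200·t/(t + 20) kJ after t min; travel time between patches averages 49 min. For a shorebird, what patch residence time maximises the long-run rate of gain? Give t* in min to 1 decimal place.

31.3 min

By the marginal value theorem, leave when the instantaneous gain rate g'(t) equals the habitat-wide average g(t)/(T + t).
g'(t) = 200·20/(t + 20)². Setting 200·20/(t+20)² = 200t/[(t+20)(49+t)] gives 20(49+t) = t(t+20), so t² = 20×49 = 980.
t* = √980 = 31.3 min.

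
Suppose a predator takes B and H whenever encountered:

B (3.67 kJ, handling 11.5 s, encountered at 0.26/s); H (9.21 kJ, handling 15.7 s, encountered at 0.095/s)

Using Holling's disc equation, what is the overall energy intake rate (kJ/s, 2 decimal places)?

0.33 kJ/s

R = (0.26×3.67 + 0.095×9.21) / (1 + 0.26×11.5 + 0.095×15.7) = 1.829/5.482 = 0.3337 kJ/s.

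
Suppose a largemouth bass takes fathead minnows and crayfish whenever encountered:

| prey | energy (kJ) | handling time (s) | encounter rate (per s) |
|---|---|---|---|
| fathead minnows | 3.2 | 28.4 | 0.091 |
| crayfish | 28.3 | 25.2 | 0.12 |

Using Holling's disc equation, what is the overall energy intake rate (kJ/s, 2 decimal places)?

R = Σλ_iE_i / (1 + Σλ_ih_i)
Numerator: 0.091×3.2 + 0.12×28.3 = 3.687
Denominator: 1 + 0.091×28.4 + 0.12×25.2 = 6.608
R = 3.687/6.608 = 0.558 kJ/s

0.56 kJ/s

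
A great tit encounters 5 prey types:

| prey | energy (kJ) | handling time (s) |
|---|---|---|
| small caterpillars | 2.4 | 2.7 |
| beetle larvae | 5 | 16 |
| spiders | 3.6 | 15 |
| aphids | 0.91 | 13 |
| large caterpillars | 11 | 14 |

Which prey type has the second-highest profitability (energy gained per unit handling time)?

large caterpillars

In descending order of E/h:
small caterpillars: 2.4/2.7 = 0.889 kJ/s
large caterpillars: 11/14 = 0.786 kJ/s
beetle larvae: 5/16 = 0.312 kJ/s
spiders: 3.6/15 = 0.24 kJ/s
aphids: 0.91/13 = 0.07 kJ/s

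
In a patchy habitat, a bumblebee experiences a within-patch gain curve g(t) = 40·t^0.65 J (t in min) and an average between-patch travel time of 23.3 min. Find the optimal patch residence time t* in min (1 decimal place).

43.3 min

Maximise g(t)/(T+t): set derivative to zero → g'(t)(T+t) = g(t).
g'(t) = 0.65·40·t^-0.35. Setting 0.65·40·t^-0.35 = 40·t^0.65/(23.3+t) gives 0.65(23.3+t) = t, so 0.35·t = 0.65×23.3.
t* = 0.65×23.3/0.35 = 43.27 min.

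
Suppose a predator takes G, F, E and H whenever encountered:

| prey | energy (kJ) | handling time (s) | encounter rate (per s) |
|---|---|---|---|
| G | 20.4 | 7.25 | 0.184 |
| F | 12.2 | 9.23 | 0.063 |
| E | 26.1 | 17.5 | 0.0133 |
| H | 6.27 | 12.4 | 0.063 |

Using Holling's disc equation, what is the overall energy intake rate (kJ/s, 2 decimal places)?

R = Σλ_iE_i / (1 + Σλ_ih_i)
Numerator: 0.184×20.4 + 0.063×12.2 + 0.0133×26.1 + 0.063×6.27 = 5.264
Denominator: 1 + 0.184×7.25 + 0.063×9.23 + 0.0133×17.5 + 0.063×12.4 = 3.929
R = 5.264/3.929 = 1.34 kJ/s

1.34 kJ/s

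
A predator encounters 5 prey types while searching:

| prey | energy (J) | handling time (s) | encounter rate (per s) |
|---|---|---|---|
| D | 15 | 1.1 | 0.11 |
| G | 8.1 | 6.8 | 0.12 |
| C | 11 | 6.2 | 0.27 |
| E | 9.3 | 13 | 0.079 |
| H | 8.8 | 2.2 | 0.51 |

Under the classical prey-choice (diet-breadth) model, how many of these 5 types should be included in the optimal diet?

Rank by E/h (J/s): D 13.6, H 4, C 1.77, G 1.19, E 0.715. Include each in turn until the next type's E/h falls below the running intake rate.
Rate on top 1: 1.472. H: 4 > 1.472 → include.
Rate on top 2: 2.737. C: 1.77 < 2.737 → exclude; stop.
Optimal diet: D, H — 2 of 5 types.

2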